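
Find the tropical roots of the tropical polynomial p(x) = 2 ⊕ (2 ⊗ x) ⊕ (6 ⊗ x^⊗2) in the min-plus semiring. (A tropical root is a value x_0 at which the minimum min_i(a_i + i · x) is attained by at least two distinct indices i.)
Roots: {-4, 0}

Each tropical root is a break point of the lower envelope of the lines y = a_i + i · x (there are 3 lines, with slopes 0, 1, ..., 2). Only the lines that attain the minimum somewhere contribute to roots; other lines are dominated. Here the surviving (envelope) indices are i = 2, i = 1, i = 0.
Intersections between consecutive envelope lines give the roots: for adjacent envelope indices i < j the intersection is x = (a_i − a_j) / (j − i). Reading off the sorted break points: {-4, 0}.
Verification: at each break x_0, at least two indices attain the minimum of min_i(a_i + i · x_0).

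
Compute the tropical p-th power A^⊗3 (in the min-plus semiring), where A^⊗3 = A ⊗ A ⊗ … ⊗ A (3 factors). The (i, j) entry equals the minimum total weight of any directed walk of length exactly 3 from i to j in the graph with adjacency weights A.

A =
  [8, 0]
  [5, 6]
A^⊗3 =
  [11, 5]
  [10, 11]

Each entry (A^⊗3)_ij equals the minimum over all length-3 walks i = v_0 → v_1 → … → v_3 = j of Σ_t A[v_t][v_{t+1}]. For example, for (i, j) = (0, 1) we minimise over 4 possible intermediate vertex sequences; the minimum is 5, attained along the walk 0 → 1 → 0 → 1.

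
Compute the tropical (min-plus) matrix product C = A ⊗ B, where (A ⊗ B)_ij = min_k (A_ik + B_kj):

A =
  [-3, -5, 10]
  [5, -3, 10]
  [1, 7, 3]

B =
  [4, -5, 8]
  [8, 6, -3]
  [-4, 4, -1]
A ⊗ B =
  [1, -8, -8]
  [5, 0, -6]
  [-1, -4, 2]

Apply the min-plus product entry-by-entry:
  C[0][0] = min over k of (A[0][0] + B[0][0] = -3 + 4 = 1, A[0][1] + B[1][0] = -5 + 8 = 3, A[0][2] + B[2][0] = 10 + -4 = 6) = 1 (attained at k = 0)
  C[0][1] = min over k of (A[0][0] + B[0][1] = -3 + -5 = -8, A[0][1] + B[1][1] = -5 + 6 = 1, A[0][2] + B[2][1] = 10 + 4 = 14) = -8 (attained at k = 0)
  C[0][2] = min over k of (A[0][0] + B[0][2] = -3 + 8 = 5, A[0][1] + B[1][2] = -5 + -3 = -8, A[0][2] + B[2][2] = 10 + -1 = 9) = -8 (attained at k = 1)
  C[1][0] = min over k of (A[1][0] + B[0][0] = 5 + 4 = 9, A[1][1] + B[1][0] = -3 + 8 = 5, A[1][2] + B[2][0] = 10 + -4 = 6) = 5 (attained at k = 1)
  C[1][1] = min over k of (A[1][0] + B[0][1] = 5 + -5 = 0, A[1][1] + B[1][1] = -3 + 6 = 3, A[1][2] + B[2][1] = 10 + 4 = 14) = 0 (attained at k = 0)
  C[1][2] = min over k of (A[1][0] + B[0][2] = 5 + 8 = 13, A[1][1] + B[1][2] = -3 + -3 = -6, A[1][2] + B[2][2] = 10 + -1 = 9) = -6 (attained at k = 1)
  C[2][0] = min over k of (A[2][0] + B[0][0] = 1 + 4 = 5, A[2][1] + B[1][0] = 7 + 8 = 15, A[2][2] + B[2][0] = 3 + -4 = -1) = -1 (attained at k = 2)
  C[2][1] = min over k of (A[2][0] + B[0][1] = 1 + -5 = -4, A[2][1] + B[1][1] = 7 + 6 = 13, A[2][2] + B[2][1] = 3 + 4 = 7) = -4 (attained at k = 0)
  C[2][2] = min over k of (A[2][0] + B[0][2] = 1 + 8 = 9, A[2][1] + B[1][2] = 7 + -3 = 4, A[2][2] + B[2][2] = 3 + -1 = 2) = 2 (attained at k = 2)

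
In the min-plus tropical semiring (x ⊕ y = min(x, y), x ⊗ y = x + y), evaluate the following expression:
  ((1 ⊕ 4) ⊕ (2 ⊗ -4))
((1 ⊕ 4) ⊕ (2 ⊗ -4)) = -2

Expand innermost to outermost. Recall ⊕ takes the minimum of its arguments and ⊗ takes their sum. Working out the expression ((1 ⊕ 4) ⊕ (2 ⊗ -4)) gives -2.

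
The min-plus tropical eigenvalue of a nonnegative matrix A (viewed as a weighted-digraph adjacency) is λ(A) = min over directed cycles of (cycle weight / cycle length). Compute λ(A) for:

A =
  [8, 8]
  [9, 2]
λ(A) = 2

Enumerate directed cycles and compute their means (weight / length). Sample:
  cycle 0 → 0: weight = 8, length = 1, mean = 8/1 ≈ 8.000
  cycle 1 → 1: weight = 2, length = 1, mean = 2/1 ≈ 2.000
  cycle 0 → 1 → 0: weight = 17, length = 2, mean = 17/2 ≈ 8.500
  cycle 1 → 0 → 1: weight = 17, length = 2, mean = 17/2 ≈ 8.500
Minimum mean = 2.000, attained e.g. along the cycle 1 → 1 with weight 2 and length 1. So λ(A) = 2/1 = 2.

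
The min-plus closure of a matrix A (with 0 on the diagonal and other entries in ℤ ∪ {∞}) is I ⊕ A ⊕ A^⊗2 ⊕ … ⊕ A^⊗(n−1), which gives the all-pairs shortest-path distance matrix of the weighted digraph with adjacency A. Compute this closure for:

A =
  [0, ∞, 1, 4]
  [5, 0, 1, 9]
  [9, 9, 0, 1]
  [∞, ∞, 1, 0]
Closure =
  [0, 10, 1, 2]
  [5, 0, 1, 2]
  [9, 9, 0, 1]
  [10, 10, 1, 0]

This is the Floyd-Warshall all-pairs shortest-path computation. For each intermediate vertex k = 0, 1, …, 3, update dist[i][j] ← min(dist[i][j], dist[i][k] + dist[k][j]). The final matrix gives, for each (i, j), the minimum total weight of any directed path from i to j (possibly empty when i = j).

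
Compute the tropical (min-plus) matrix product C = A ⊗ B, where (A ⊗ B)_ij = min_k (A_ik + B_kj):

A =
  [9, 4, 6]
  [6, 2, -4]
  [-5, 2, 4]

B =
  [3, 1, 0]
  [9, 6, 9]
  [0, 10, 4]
A ⊗ B =
  [6, 10, 9]
  [-4, 6, 0]
  [-2, -4, -5]

Apply the min-plus product entry-by-entry:
  C[0][0] = min over k of (A[0][0] + B[0][0] = 9 + 3 = 12, A[0][1] + B[1][0] = 4 + 9 = 13, A[0][2] + B[2][0] = 6 + 0 = 6) = 6 (attained at k = 2)
  C[0][1] = min over k of (A[0][0] + B[0][1] = 9 + 1 = 10, A[0][1] + B[1][1] = 4 + 6 = 10, A[0][2] + B[2][1] = 6 + 10 = 16) = 10 (attained at k = 0)
  C[0][2] = min over k of (A[0][0] + B[0][2] = 9 + 0 = 9, A[0][1] + B[1][2] = 4 + 9 = 13, A[0][2] + B[2][2] = 6 + 4 = 10) = 9 (attained at k = 0)
  C[1][0] = min over k of (A[1][0] + B[0][0] = 6 + 3 = 9, A[1][1] + B[1][0] = 2 + 9 = 11, A[1][2] + B[2][0] = -4 + 0 = -4) = -4 (attained at k = 2)
  C[1][1] = min over k of (A[1][0] + B[0][1] = 6 + 1 = 7, A[1][1] + B[1][1] = 2 + 6 = 8, A[1][2] + B[2][1] = -4 + 10 = 6) = 6 (attained at k = 2)
  C[1][2] = min over k of (A[1][0] + B[0][2] = 6 + 0 = 6, A[1][1] + B[1][2] = 2 + 9 = 11, A[1][2] + B[2][2] = -4 + 4 = 0) = 0 (attained at k = 2)
  C[2][0] = min over k of (A[2][0] + B[0][0] = -5 + 3 = -2, A[2][1] + B[1][0] = 2 + 9 = 11, A[2][2] + B[2][0] = 4 + 0 = 4) = -2 (attained at k = 0)
  C[2][1] = min over k of (A[2][0] + B[0][1] = -5 + 1 = -4, A[2][1] + B[1][1] = 2 + 6 = 8, A[2][2] + B[2][1] = 4 + 10 = 14) = -4 (attained at k = 0)
  C[2][2] = min over k of (A[2][0] + B[0][2] = -5 + 0 = -5, A[2][1] + B[1][2] = 2 + 9 = 11, A[2][2] + B[2][2] = 4 + 4 = 8) = -5 (attained at k = 0)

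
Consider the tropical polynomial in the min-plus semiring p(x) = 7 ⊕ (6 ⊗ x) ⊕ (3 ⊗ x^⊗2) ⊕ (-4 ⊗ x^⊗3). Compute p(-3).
p(-3) = -13

A tropical monomial a ⊗ x^⊗i evaluates to a + i · x. Evaluating each term at x = -3:
  Term 0 contributes 7 + 0 · -3 = 7
  Term 1 contributes 6 + 1 · -3 = 3
  Term 2 contributes 3 + 2 · -3 = -3
  Term 3 contributes -4 + 3 · -3 = -13
p(-3) = ⊕ of these = min[7, 3, -3, -13] = -13.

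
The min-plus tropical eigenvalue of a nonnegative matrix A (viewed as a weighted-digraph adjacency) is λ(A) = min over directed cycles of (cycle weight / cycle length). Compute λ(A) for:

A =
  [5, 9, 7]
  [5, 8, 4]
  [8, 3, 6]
λ(A) = 7/2

Enumerate directed cycles and compute their means (weight / length). Sample:
  cycle 0 → 0: weight = 5, length = 1, mean = 5/1 ≈ 5.000
  cycle 1 → 1: weight = 8, length = 1, mean = 8/1 ≈ 8.000
  cycle 2 → 2: weight = 6, length = 1, mean = 6/1 ≈ 6.000
  cycle 0 → 1 → 0: weight = 14, length = 2, mean = 14/2 ≈ 7.000
  cycle 0 → 2 → 0: weight = 15, length = 2, mean = 15/2 ≈ 7.500
  cycle 1 → 0 → 1: weight = 14, length = 2, mean = 14/2 ≈ 7.000
Minimum mean = 3.500, attained e.g. along the cycle 1 → 2 → 1 with weight 7 and length 2. So λ(A) = 7/2 = 7/2.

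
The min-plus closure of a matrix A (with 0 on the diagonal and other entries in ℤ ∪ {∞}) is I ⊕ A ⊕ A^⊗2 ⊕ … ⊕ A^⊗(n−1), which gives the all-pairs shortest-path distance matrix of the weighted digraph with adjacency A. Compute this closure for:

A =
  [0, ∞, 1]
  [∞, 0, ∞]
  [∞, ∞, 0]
Closure =
  [0, ∞, 1]
  [∞, 0, ∞]
  [∞, ∞, 0]

This is the Floyd-Warshall all-pairs shortest-path computation. For each intermediate vertex k = 0, 1, …, 2, update dist[i][j] ← min(dist[i][j], dist[i][k] + dist[k][j]). The final matrix gives, for each (i, j), the minimum total weight of any directed path from i to j (possibly empty when i = j).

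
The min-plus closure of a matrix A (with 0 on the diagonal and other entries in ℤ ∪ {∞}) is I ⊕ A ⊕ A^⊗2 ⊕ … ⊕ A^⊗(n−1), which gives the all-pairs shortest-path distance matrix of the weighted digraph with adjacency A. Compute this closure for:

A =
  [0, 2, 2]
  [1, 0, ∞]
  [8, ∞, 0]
Closure =
  [0, 2, 2]
  [1, 0, 3]
  [8, 10, 0]

This is the Floyd-Warshall all-pairs shortest-path computation. For each intermediate vertex k = 0, 1, …, 2, update dist[i][j] ← min(dist[i][j], dist[i][k] + dist[k][j]). The final matrix gives, for each (i, j), the minimum total weight of any directed path from i to j (possibly empty when i = j).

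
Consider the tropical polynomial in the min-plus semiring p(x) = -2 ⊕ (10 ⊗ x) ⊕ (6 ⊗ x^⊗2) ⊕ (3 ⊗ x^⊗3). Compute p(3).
p(3) = -2

A tropical monomial a ⊗ x^⊗i evaluates to a + i · x. Evaluating each term at x = 3:
  Term 0 contributes -2 + 0 · 3 = -2
  Term 1 contributes 10 + 1 · 3 = 13
  Term 2 contributes 6 + 2 · 3 = 12
  Term 3 contributes 3 + 3 · 3 = 12
p(3) = ⊕ of these = min[-2, 13, 12, 12] = -2.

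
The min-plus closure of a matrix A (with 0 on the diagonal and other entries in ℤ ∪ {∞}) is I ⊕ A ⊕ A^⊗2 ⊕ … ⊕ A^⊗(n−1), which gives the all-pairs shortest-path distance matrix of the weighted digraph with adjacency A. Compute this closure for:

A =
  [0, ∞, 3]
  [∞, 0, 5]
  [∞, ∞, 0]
Closure =
  [0, ∞, 3]
  [∞, 0, 5]
  [∞, ∞, 0]

This is the Floyd-Warshall all-pairs shortest-path computation. For each intermediate vertex k = 0, 1, …, 2, update dist[i][j] ← min(dist[i][j], dist[i][k] + dist[k][j]). The final matrix gives, for each (i, j), the minimum total weight of any directed path from i to j (possibly empty when i = j).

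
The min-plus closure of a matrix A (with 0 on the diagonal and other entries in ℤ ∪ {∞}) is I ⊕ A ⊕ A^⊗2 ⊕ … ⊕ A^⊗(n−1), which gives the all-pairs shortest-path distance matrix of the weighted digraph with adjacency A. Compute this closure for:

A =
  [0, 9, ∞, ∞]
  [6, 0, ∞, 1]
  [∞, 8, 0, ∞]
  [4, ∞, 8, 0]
Closure =
  [0, 9, 18, 10]
  [5, 0, 9, 1]
  [13, 8, 0, 9]
  [4, 13, 8, 0]

This is the Floyd-Warshall all-pairs shortest-path computation. For each intermediate vertex k = 0, 1, …, 3, update dist[i][j] ← min(dist[i][j], dist[i][k] + dist[k][j]). The final matrix gives, for each (i, j), the minimum total weight of any directed path from i to j (possibly empty when i = j).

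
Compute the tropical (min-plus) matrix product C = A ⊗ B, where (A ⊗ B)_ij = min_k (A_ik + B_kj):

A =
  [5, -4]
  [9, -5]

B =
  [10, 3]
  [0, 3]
A ⊗ B =
  [-4, -1]
  [-5, -2]

Apply the min-plus product entry-by-entry:
  C[0][0] = min over k of (A[0][0] + B[0][0] = 5 + 10 = 15, A[0][1] + B[1][0] = -4 + 0 = -4) = -4 (attained at k = 1)
  C[0][1] = min over k of (A[0][0] + B[0][1] = 5 + 3 = 8, A[0][1] + B[1][1] = -4 + 3 = -1) = -1 (attained at k = 1)
  C[1][0] = min over k of (A[1][0] + B[0][0] = 9 + 10 = 19, A[1][1] + B[1][0] = -5 + 0 = -5) = -5 (attained at k = 1)
  C[1][1] = min over k of (A[1][0] + B[0][1] = 9 + 3 = 12, A[1][1] + B[1][1] = -5 + 3 = -2) = -2 (attained at k = 1)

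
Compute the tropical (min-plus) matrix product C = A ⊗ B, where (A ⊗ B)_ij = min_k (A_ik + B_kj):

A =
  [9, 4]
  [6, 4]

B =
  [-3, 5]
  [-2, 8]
A ⊗ B =
  [2, 12]
  [2, 11]

Apply the min-plus product entry-by-entry:
  C[0][0] = min over k of (A[0][0] + B[0][0] = 9 + -3 = 6, A[0][1] + B[1][0] = 4 + -2 = 2) = 2 (attained at k = 1)
  C[0][1] = min over k of (A[0][0] + B[0][1] = 9 + 5 = 14, A[0][1] + B[1][1] = 4 + 8 = 12) = 12 (attained at k = 1)
  C[1][0] = min over k of (A[1][0] + B[0][0] = 6 + -3 = 3, A[1][1] + B[1][0] = 4 + -2 = 2) = 2 (attained at k = 1)
  C[1][1] = min over k of (A[1][0] + B[0][1] = 6 + 5 = 11, A[1][1] + B[1][1] = 4 + 8 = 12) = 11 (attained at k = 0)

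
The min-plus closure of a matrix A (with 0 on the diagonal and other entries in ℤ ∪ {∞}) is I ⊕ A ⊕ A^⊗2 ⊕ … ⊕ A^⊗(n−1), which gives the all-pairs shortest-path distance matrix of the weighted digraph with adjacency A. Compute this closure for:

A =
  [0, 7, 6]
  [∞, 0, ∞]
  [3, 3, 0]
Closure =
  [0, 7, 6]
  [∞, 0, ∞]
  [3, 3, 0]

This is the Floyd-Warshall all-pairs shortest-path computation. For each intermediate vertex k = 0, 1, …, 2, update dist[i][j] ← min(dist[i][j], dist[i][k] + dist[k][j]). The final matrix gives, for each (i, j), the minimum total weight of any directed path from i to j (possibly empty when i = j).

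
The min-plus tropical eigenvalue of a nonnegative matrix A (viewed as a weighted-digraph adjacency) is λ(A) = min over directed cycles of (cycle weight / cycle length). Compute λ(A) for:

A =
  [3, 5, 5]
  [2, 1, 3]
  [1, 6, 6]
λ(A) = 1

Enumerate directed cycles and compute their means (weight / length). Sample:
  cycle 0 → 0: weight = 3, length = 1, mean = 3/1 ≈ 3.000
  cycle 1 → 1: weight = 1, length = 1, mean = 1/1 ≈ 1.000
  cycle 2 → 2: weight = 6, length = 1, mean = 6/1 ≈ 6.000
  cycle 0 → 1 → 0: weight = 7, length = 2, mean = 7/2 ≈ 3.500
  cycle 0 → 2 → 0: weight = 6, length = 2, mean = 6/2 ≈ 3.000
  cycle 1 → 0 → 1: weight = 7, length = 2, mean = 7/2 ≈ 3.500
Minimum mean = 1.000, attained e.g. along the cycle 1 → 1 with weight 1 and length 1. So λ(A) = 1/1 = 1.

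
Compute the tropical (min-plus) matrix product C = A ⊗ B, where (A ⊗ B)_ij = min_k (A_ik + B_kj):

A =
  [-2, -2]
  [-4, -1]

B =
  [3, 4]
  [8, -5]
A ⊗ B =
  [1, -7]
  [-1, -6]

Apply the min-plus product entry-by-entry:
  C[0][0] = min over k of (A[0][0] + B[0][0] = -2 + 3 = 1, A[0][1] + B[1][0] = -2 + 8 = 6) = 1 (attained at k = 0)
  C[0][1] = min over k of (A[0][0] + B[0][1] = -2 + 4 = 2, A[0][1] + B[1][1] = -2 + -5 = -7) = -7 (attained at k = 1)
  C[1][0] = min over k of (A[1][0] + B[0][0] = -4 + 3 = -1, A[1][1] + B[1][0] = -1 + 8 = 7) = -1 (attained at k = 0)
  C[1][1] = min over k of (A[1][0] + B[0][1] = -4 + 4 = 0, A[1][1] + B[1][1] = -1 + -5 = -6) = -6 (attained at k = 1)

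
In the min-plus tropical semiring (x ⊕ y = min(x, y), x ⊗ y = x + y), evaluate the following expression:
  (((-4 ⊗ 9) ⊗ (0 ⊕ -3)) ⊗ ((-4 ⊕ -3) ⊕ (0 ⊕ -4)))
(((-4 ⊗ 9) ⊗ (0 ⊕ -3)) ⊗ ((-4 ⊕ -3) ⊕ (0 ⊕ -4))) = -2

Expand innermost to outermost. Recall ⊕ takes the minimum of its arguments and ⊗ takes their sum. Working out the expression (((-4 ⊗ 9) ⊗ (0 ⊕ -3)) ⊗ ((-4 ⊕ -3) ⊕ (0 ⊕ -4))) gives -2.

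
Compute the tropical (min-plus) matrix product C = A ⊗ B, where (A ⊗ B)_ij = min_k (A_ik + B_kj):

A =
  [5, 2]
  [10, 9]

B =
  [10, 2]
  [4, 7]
A ⊗ B =
  [6, 7]
  [13, 12]

Apply the min-plus product entry-by-entry:
  C[0][0] = min over k of (A[0][0] + B[0][0] = 5 + 10 = 15, A[0][1] + B[1][0] = 2 + 4 = 6) = 6 (attained at k = 1)
  C[0][1] = min over k of (A[0][0] + B[0][1] = 5 + 2 = 7, A[0][1] + B[1][1] = 2 + 7 = 9) = 7 (attained at k = 0)
  C[1][0] = min over k of (A[1][0] + B[0][0] = 10 + 10 = 20, A[1][1] + B[1][0] = 9 + 4 = 13) = 13 (attained at k = 1)
  C[1][1] = min over k of (A[1][0] + B[0][1] = 10 + 2 = 12, A[1][1] + B[1][1] = 9 + 7 = 16) = 12 (attained at k = 0)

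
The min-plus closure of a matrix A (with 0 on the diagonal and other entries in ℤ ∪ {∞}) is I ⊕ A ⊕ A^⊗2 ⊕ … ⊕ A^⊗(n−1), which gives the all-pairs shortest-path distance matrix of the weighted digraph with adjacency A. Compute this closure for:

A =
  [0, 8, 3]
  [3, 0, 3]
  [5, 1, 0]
Closure =
  [0, 4, 3]
  [3, 0, 3]
  [4, 1, 0]

This is the Floyd-Warshall all-pairs shortest-path computation. For each intermediate vertex k = 0, 1, …, 2, update dist[i][j] ← min(dist[i][j], dist[i][k] + dist[k][j]). The final matrix gives, for each (i, j), the minimum total weight of any directed path from i to j (possibly empty when i = j).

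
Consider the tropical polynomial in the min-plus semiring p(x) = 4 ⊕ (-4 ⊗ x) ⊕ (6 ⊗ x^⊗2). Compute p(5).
p(5) = 1

A tropical monomial a ⊗ x^⊗i evaluates to a + i · x. Evaluating each term at x = 5:
  Term 0 contributes 4 + 0 · 5 = 4
  Term 1 contributes -4 + 1 · 5 = 1
  Term 2 contributes 6 + 2 · 5 = 16
p(5) = ⊕ of these = min[4, 1, 16] = 1.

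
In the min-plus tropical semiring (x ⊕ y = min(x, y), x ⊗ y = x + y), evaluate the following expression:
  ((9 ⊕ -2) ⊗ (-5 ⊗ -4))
((9 ⊕ -2) ⊗ (-5 ⊗ -4)) = -11

Expand innermost to outermost. Recall ⊕ takes the minimum of its arguments and ⊗ takes their sum. Working out the expression ((9 ⊕ -2) ⊗ (-5 ⊗ -4)) gives -11.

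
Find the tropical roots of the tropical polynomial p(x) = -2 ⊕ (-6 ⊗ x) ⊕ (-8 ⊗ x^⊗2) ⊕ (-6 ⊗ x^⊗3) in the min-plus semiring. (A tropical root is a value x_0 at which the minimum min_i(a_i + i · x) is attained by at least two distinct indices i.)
Roots: {-2, 2, 4}

Each tropical root is a break point of the lower envelope of the lines y = a_i + i · x (there are 4 lines, with slopes 0, 1, ..., 3). Only the lines that attain the minimum somewhere contribute to roots; other lines are dominated. Here the surviving (envelope) indices are i = 3, i = 2, i = 1, i = 0.
Intersections between consecutive envelope lines give the roots: for adjacent envelope indices i < j the intersection is x = (a_i − a_j) / (j − i). Reading off the sorted break points: {-2, 2, 4}.
Verification: at each break x_0, at least two indices attain the minimum of min_i(a_i + i · x_0).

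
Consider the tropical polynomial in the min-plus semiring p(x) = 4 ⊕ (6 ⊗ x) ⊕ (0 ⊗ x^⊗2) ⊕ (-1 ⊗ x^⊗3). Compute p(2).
p(2) = 4

A tropical monomial a ⊗ x^⊗i evaluates to a + i · x. Evaluating each term at x = 2:
  Term 0 contributes 4 + 0 · 2 = 4
  Term 1 contributes 6 + 1 · 2 = 8
  Term 2 contributes 0 + 2 · 2 = 4
  Term 3 contributes -1 + 3 · 2 = 5
p(2) = ⊕ of these = min[4, 8, 4, 5] = 4.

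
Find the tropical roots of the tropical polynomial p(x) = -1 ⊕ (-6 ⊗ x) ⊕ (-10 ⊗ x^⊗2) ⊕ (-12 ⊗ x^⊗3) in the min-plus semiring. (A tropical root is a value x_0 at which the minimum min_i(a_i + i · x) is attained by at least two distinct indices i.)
Roots: {2, 4, 5}

Each tropical root is a break point of the lower envelope of the lines y = a_i + i · x (there are 4 lines, with slopes 0, 1, ..., 3). Only the lines that attain the minimum somewhere contribute to roots; other lines are dominated. Here the surviving (envelope) indices are i = 3, i = 2, i = 1, i = 0.
Intersections between consecutive envelope lines give the roots: for adjacent envelope indices i < j the intersection is x = (a_i − a_j) / (j − i). Reading off the sorted break points: {2, 4, 5}.
Verification: at each break x_0, at least two indices attain the minimum of min_i(a_i + i · x_0).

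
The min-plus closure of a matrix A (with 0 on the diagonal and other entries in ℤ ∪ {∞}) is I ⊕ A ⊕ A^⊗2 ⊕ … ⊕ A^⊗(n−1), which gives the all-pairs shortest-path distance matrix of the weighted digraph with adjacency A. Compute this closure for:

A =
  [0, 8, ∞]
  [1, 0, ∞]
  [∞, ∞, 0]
Closure =
  [0, 8, ∞]
  [1, 0, ∞]
  [∞, ∞, 0]

This is the Floyd-Warshall all-pairs shortest-path computation. For each intermediate vertex k = 0, 1, …, 2, update dist[i][j] ← min(dist[i][j], dist[i][k] + dist[k][j]). The final matrix gives, for each (i, j), the minimum total weight of any directed path from i to j (possibly empty when i = j).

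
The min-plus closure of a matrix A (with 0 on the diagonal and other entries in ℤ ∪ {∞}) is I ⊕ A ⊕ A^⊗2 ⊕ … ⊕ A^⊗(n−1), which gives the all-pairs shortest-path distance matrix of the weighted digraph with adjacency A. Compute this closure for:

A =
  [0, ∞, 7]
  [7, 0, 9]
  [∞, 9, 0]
Closure =
  [0, 16, 7]
  [7, 0, 9]
  [16, 9, 0]

This is the Floyd-Warshall all-pairs shortest-path computation. For each intermediate vertex k = 0, 1, …, 2, update dist[i][j] ← min(dist[i][j], dist[i][k] + dist[k][j]). The final matrix gives, for each (i, j), the minimum total weight of any directed path from i to j (possibly empty when i = j).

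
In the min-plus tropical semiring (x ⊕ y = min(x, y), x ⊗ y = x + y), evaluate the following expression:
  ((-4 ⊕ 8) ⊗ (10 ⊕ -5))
((-4 ⊕ 8) ⊗ (10 ⊕ -5)) = -9

Expand innermost to outermost. Recall ⊕ takes the minimum of its arguments and ⊗ takes their sum. Working out the expression ((-4 ⊕ 8) ⊗ (10 ⊕ -5)) gives -9.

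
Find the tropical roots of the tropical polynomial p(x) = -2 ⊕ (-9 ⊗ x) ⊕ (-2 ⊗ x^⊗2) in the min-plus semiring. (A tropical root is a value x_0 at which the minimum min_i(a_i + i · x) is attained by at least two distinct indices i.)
Roots: {-7, 7}

Each tropical root is a break point of the lower envelope of the lines y = a_i + i · x (there are 3 lines, with slopes 0, 1, ..., 2). Only the lines that attain the minimum somewhere contribute to roots; other lines are dominated. Here the surviving (envelope) indices are i = 2, i = 1, i = 0.
Intersections between consecutive envelope lines give the roots: for adjacent envelope indices i < j the intersection is x = (a_i − a_j) / (j − i). Reading off the sorted break points: {-7, 7}.
Verification: at each break x_0, at least two indices attain the minimum of min_i(a_i + i · x_0).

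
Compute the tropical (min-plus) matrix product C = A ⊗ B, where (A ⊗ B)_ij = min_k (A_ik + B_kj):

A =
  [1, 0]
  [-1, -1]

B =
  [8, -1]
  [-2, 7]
A ⊗ B =
  [-2, 0]
  [-3, -2]

Apply the min-plus product entry-by-entry:
  C[0][0] = min over k of (A[0][0] + B[0][0] = 1 + 8 = 9, A[0][1] + B[1][0] = 0 + -2 = -2) = -2 (attained at k = 1)
  C[0][1] = min over k of (A[0][0] + B[0][1] = 1 + -1 = 0, A[0][1] + B[1][1] = 0 + 7 = 7) = 0 (attained at k = 0)
  C[1][0] = min over k of (A[1][0] + B[0][0] = -1 + 8 = 7, A[1][1] + B[1][0] = -1 + -2 = -3) = -3 (attained at k = 1)
  C[1][1] = min over k of (A[1][0] + B[0][1] = -1 + -1 = -2, A[1][1] + B[1][1] = -1 + 7 = 6) = -2 (attained at k = 0)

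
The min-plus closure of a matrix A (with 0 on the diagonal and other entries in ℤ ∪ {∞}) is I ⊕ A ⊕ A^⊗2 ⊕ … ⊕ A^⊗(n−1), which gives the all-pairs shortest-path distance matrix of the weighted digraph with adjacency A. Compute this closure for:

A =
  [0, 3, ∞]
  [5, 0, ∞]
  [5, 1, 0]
Closure =
  [0, 3, ∞]
  [5, 0, ∞]
  [5, 1, 0]

This is the Floyd-Warshall all-pairs shortest-path computation. For each intermediate vertex k = 0, 1, …, 2, update dist[i][j] ← min(dist[i][j], dist[i][k] + dist[k][j]). The final matrix gives, for each (i, j), the minimum total weight of any directed path from i to j (possibly empty when i = j).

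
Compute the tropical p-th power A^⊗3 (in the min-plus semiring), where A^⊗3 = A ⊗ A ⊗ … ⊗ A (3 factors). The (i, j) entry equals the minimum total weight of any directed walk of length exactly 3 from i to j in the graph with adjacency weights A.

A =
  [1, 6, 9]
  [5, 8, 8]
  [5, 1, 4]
A^⊗3 =
  [3, 8, 11]
  [7, 12, 15]
  [7, 9, 12]

Each entry (A^⊗3)_ij equals the minimum over all length-3 walks i = v_0 → v_1 → … → v_3 = j of Σ_t A[v_t][v_{t+1}]. For example, for (i, j) = (0, 2) we minimise over 9 possible intermediate vertex sequences; the minimum is 11, attained along the walk 0 → 0 → 0 → 2.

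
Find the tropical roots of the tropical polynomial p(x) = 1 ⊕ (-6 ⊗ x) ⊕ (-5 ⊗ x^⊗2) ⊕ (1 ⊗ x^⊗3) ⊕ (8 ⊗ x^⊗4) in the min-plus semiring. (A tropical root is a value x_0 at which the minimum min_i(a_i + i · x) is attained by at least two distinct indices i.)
Roots: {-7, -6, -1, 7}

Each tropical root is a break point of the lower envelope of the lines y = a_i + i · x (there are 5 lines, with slopes 0, 1, ..., 4). Only the lines that attain the minimum somewhere contribute to roots; other lines are dominated. Here the surviving (envelope) indices are i = 4, i = 3, i = 2, i = 1, i = 0.
Intersections between consecutive envelope lines give the roots: for adjacent envelope indices i < j the intersection is x = (a_i − a_j) / (j − i). Reading off the sorted break points: {-7, -6, -1, 7}.
Verification: at each break x_0, at least two indices attain the minimum of min_i(a_i + i · x_0).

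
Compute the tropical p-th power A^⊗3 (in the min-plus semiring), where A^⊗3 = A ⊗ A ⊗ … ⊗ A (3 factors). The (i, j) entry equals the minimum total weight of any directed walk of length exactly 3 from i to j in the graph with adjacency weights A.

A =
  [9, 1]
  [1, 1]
A^⊗3 =
  [3, 3]
  [3, 3]

Each entry (A^⊗3)_ij equals the minimum over all length-3 walks i = v_0 → v_1 → … → v_3 = j of Σ_t A[v_t][v_{t+1}]. For example, for (i, j) = (0, 1) we minimise over 4 possible intermediate vertex sequences; the minimum is 3, attained along the walk 0 → 1 → 0 → 1.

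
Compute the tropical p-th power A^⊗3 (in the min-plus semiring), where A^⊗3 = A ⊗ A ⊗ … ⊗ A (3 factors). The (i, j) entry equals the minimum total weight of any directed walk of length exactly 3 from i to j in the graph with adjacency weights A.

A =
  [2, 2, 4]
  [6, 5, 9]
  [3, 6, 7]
A^⊗3 =
  [6, 6, 8]
  [10, 10, 12]
  [7, 7, 9]

Each entry (A^⊗3)_ij equals the minimum over all length-3 walks i = v_0 → v_1 → … → v_3 = j of Σ_t A[v_t][v_{t+1}]. For example, for (i, j) = (0, 2) we minimise over 9 possible intermediate vertex sequences; the minimum is 8, attained along the walk 0 → 0 → 0 → 2.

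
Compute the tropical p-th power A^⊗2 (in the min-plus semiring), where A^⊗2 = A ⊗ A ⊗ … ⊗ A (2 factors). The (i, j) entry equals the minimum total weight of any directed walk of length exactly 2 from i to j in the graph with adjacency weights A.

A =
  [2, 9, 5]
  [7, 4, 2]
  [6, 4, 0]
A^⊗2 =
  [4, 9, 5]
  [8, 6, 2]
  [6, 4, 0]

Each entry (A^⊗2)_ij equals the minimum over all length-2 walks i = v_0 → v_1 → … → v_2 = j of Σ_t A[v_t][v_{t+1}]. For example, for (i, j) = (0, 2) we minimise over 3 possible intermediate vertex sequences; the minimum is 5, attained along the walk 0 → 2 → 2.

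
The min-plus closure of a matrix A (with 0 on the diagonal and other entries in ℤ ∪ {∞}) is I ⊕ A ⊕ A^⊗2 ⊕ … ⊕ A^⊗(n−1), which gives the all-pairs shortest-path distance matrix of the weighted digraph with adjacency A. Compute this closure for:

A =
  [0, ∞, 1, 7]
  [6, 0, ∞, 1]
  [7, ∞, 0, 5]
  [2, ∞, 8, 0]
Closure =
  [0, ∞, 1, 6]
  [3, 0, 4, 1]
  [7, ∞, 0, 5]
  [2, ∞, 3, 0]

This is the Floyd-Warshall all-pairs shortest-path computation. For each intermediate vertex k = 0, 1, …, 3, update dist[i][j] ← min(dist[i][j], dist[i][k] + dist[k][j]). The final matrix gives, for each (i, j), the minimum total weight of any directed path from i to j (possibly empty when i = j).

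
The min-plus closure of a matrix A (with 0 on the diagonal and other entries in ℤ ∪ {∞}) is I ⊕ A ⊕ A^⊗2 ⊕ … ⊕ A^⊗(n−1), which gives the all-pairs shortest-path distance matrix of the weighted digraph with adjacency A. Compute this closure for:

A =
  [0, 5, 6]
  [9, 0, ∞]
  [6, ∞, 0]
Closure =
  [0, 5, 6]
  [9, 0, 15]
  [6, 11, 0]

This is the Floyd-Warshall all-pairs shortest-path computation. For each intermediate vertex k = 0, 1, …, 2, update dist[i][j] ← min(dist[i][j], dist[i][k] + dist[k][j]). The final matrix gives, for each (i, j), the minimum total weight of any directed path from i to j (possibly empty when i = j).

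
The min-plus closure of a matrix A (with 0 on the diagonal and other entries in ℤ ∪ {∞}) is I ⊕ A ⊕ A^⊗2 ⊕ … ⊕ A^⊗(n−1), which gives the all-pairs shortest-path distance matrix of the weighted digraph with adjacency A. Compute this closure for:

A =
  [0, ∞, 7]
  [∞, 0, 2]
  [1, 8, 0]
Closure =
  [0, 15, 7]
  [3, 0, 2]
  [1, 8, 0]

This is the Floyd-Warshall all-pairs shortest-path computation. For each intermediate vertex k = 0, 1, …, 2, update dist[i][j] ← min(dist[i][j], dist[i][k] + dist[k][j]). The final matrix gives, for each (i, j), the minimum total weight of any directed path from i to j (possibly empty when i = j).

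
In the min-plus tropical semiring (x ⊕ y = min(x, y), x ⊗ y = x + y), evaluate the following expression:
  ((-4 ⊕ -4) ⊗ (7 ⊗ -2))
((-4 ⊕ -4) ⊗ (7 ⊗ -2)) = 1

Expand innermost to outermost. Recall ⊕ takes the minimum of its arguments and ⊗ takes their sum. Working out the expression ((-4 ⊕ -4) ⊗ (7 ⊗ -2)) gives 1.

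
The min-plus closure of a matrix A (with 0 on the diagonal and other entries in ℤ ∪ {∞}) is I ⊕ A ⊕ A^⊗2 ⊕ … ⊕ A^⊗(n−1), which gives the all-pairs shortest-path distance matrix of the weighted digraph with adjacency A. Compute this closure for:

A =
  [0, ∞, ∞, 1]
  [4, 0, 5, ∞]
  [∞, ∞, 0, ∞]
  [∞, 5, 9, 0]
Closure =
  [0, 6, 10, 1]
  [4, 0, 5, 5]
  [∞, ∞, 0, ∞]
  [9, 5, 9, 0]

This is the Floyd-Warshall all-pairs shortest-path computation. For each intermediate vertex k = 0, 1, …, 3, update dist[i][j] ← min(dist[i][j], dist[i][k] + dist[k][j]). The final matrix gives, for each (i, j), the minimum total weight of any directed path from i to j (possibly empty when i = j).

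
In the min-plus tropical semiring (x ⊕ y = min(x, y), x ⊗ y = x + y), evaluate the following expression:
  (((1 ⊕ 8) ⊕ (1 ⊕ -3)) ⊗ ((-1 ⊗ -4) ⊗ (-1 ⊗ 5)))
(((1 ⊕ 8) ⊕ (1 ⊕ -3)) ⊗ ((-1 ⊗ -4) ⊗ (-1 ⊗ 5))) = -4

Expand innermost to outermost. Recall ⊕ takes the minimum of its arguments and ⊗ takes their sum. Working out the expression (((1 ⊕ 8) ⊕ (1 ⊕ -3)) ⊗ ((-1 ⊗ -4) ⊗ (-1 ⊗ 5))) gives -4.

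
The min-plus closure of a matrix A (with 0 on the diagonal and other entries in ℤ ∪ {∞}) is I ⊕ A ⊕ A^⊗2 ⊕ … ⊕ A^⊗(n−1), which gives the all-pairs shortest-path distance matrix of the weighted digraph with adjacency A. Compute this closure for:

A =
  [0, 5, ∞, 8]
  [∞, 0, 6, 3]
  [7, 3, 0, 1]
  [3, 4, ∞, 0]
Closure =
  [0, 5, 11, 8]
  [6, 0, 6, 3]
  [4, 3, 0, 1]
  [3, 4, 10, 0]

This is the Floyd-Warshall all-pairs shortest-path computation. For each intermediate vertex k = 0, 1, …, 3, update dist[i][j] ← min(dist[i][j], dist[i][k] + dist[k][j]). The final matrix gives, for each (i, j), the minimum total weight of any directed path from i to j (possibly empty when i = j).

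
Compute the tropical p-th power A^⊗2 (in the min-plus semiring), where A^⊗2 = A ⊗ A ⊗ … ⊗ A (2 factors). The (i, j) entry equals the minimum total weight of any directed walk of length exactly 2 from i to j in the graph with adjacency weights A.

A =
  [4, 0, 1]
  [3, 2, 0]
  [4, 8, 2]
A^⊗2 =
  [3, 2, 0]
  [4, 3, 2]
  [6, 4, 4]

Each entry (A^⊗2)_ij equals the minimum over all length-2 walks i = v_0 → v_1 → … → v_2 = j of Σ_t A[v_t][v_{t+1}]. For example, for (i, j) = (0, 2) we minimise over 3 possible intermediate vertex sequences; the minimum is 0, attained along the walk 0 → 1 → 2.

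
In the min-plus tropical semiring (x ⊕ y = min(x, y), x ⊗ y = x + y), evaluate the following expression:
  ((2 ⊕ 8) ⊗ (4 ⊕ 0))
((2 ⊕ 8) ⊗ (4 ⊕ 0)) = 2

Expand innermost to outermost. Recall ⊕ takes the minimum of its arguments and ⊗ takes their sum. Working out the expression ((2 ⊕ 8) ⊗ (4 ⊕ 0)) gives 2.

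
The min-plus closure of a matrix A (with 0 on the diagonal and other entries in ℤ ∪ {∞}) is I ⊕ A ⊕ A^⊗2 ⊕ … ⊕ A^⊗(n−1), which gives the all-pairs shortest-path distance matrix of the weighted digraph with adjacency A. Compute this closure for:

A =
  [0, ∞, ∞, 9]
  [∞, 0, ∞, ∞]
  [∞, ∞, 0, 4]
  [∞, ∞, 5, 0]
Closure =
  [0, ∞, 14, 9]
  [∞, 0, ∞, ∞]
  [∞, ∞, 0, 4]
  [∞, ∞, 5, 0]

This is the Floyd-Warshall all-pairs shortest-path computation. For each intermediate vertex k = 0, 1, …, 3, update dist[i][j] ← min(dist[i][j], dist[i][k] + dist[k][j]). The final matrix gives, for each (i, j), the minimum total weight of any directed path from i to j (possibly empty when i = j).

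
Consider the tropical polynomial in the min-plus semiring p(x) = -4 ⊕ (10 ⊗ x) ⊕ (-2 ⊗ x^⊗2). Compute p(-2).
p(-2) = -6

A tropical monomial a ⊗ x^⊗i evaluates to a + i · x. Evaluating each term at x = -2:
  Term 0 contributes -4 + 0 · -2 = -4
  Term 1 contributes 10 + 1 · -2 = 8
  Term 2 contributes -2 + 2 · -2 = -6
p(-2) = ⊕ of these = min[-4, 8, -6] = -6.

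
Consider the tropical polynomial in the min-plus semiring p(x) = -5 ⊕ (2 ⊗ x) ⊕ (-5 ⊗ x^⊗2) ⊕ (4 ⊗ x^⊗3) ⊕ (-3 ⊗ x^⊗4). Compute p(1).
p(1) = -5

A tropical monomial a ⊗ x^⊗i evaluates to a + i · x. Evaluating each term at x = 1:
  Term 0 contributes -5 + 0 · 1 = -5
  Term 1 contributes 2 + 1 · 1 = 3
  Term 2 contributes -5 + 2 · 1 = -3
  Term 3 contributes 4 + 3 · 1 = 7
  Term 4 contributes -3 + 4 · 1 = 1
p(1) = ⊕ of these = min[-5, 3, -3, 7, 1] = -5.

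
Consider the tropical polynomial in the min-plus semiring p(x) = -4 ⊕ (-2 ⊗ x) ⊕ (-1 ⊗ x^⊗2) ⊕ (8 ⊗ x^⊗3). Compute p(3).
p(3) = -4

A tropical monomial a ⊗ x^⊗i evaluates to a + i · x. Evaluating each term at x = 3:
  Term 0 contributes -4 + 0 · 3 = -4
  Term 1 contributes -2 + 1 · 3 = 1
  Term 2 contributes -1 + 2 · 3 = 5
  Term 3 contributes 8 + 3 · 3 = 17
p(3) = ⊕ of these = min[-4, 1, 5, 17] = -4.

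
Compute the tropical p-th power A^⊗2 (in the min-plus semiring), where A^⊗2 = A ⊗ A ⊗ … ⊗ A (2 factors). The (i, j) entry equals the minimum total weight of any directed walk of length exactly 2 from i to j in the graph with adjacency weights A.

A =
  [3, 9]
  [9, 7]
A^⊗2 =
  [6, 12]
  [12, 14]

Each entry (A^⊗2)_ij equals the minimum over all length-2 walks i = v_0 → v_1 → … → v_2 = j of Σ_t A[v_t][v_{t+1}]. For example, for (i, j) = (0, 1) we minimise over 2 possible intermediate vertex sequences; the minimum is 12, attained along the walk 0 → 0 → 1.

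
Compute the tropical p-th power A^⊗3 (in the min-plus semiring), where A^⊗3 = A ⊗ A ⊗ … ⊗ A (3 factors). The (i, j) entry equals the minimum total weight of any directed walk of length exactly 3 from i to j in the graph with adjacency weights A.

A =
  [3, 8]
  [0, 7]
A^⊗3 =
  [9, 14]
  [6, 11]

Each entry (A^⊗3)_ij equals the minimum over all length-3 walks i = v_0 → v_1 → … → v_3 = j of Σ_t A[v_t][v_{t+1}]. For example, for (i, j) = (0, 1) we minimise over 4 possible intermediate vertex sequences; the minimum is 14, attained along the walk 0 → 0 → 0 → 1.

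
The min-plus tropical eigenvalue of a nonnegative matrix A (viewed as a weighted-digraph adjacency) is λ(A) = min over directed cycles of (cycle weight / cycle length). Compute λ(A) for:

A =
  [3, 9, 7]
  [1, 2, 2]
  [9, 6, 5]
λ(A) = 2

Enumerate directed cycles and compute their means (weight / length). Sample:
  cycle 0 → 0: weight = 3, length = 1, mean = 3/1 ≈ 3.000
  cycle 1 → 1: weight = 2, length = 1, mean = 2/1 ≈ 2.000
  cycle 2 → 2: weight = 5, length = 1, mean = 5/1 ≈ 5.000
  cycle 0 → 1 → 0: weight = 10, length = 2, mean = 10/2 ≈ 5.000
  cycle 0 → 2 → 0: weight = 16, length = 2, mean = 16/2 ≈ 8.000
  cycle 1 → 0 → 1: weight = 10, length = 2, mean = 10/2 ≈ 5.000
Minimum mean = 2.000, attained e.g. along the cycle 1 → 1 with weight 2 and length 1. So λ(A) = 2/1 = 2.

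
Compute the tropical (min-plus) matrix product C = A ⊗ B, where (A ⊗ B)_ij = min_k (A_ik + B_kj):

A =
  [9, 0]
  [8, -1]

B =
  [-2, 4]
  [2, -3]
A ⊗ B =
  [2, -3]
  [1, -4]

Apply the min-plus product entry-by-entry:
  C[0][0] = min over k of (A[0][0] + B[0][0] = 9 + -2 = 7, A[0][1] + B[1][0] = 0 + 2 = 2) = 2 (attained at k = 1)
  C[0][1] = min over k of (A[0][0] + B[0][1] = 9 + 4 = 13, A[0][1] + B[1][1] = 0 + -3 = -3) = -3 (attained at k = 1)
  C[1][0] = min over k of (A[1][0] + B[0][0] = 8 + -2 = 6, A[1][1] + B[1][0] = -1 + 2 = 1) = 1 (attained at k = 1)
  C[1][1] = min over k of (A[1][0] + B[0][1] = 8 + 4 = 12, A[1][1] + B[1][1] = -1 + -3 = -4) = -4 (attained at k = 1)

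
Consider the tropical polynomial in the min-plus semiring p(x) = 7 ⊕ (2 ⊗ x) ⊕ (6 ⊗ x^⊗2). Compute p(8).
p(8) = 7

A tropical monomial a ⊗ x^⊗i evaluates to a + i · x. Evaluating each term at x = 8:
  Term 0 contributes 7 + 0 · 8 = 7
  Term 1 contributes 2 + 1 · 8 = 10
  Term 2 contributes 6 + 2 · 8 = 22
p(8) = ⊕ of these = min[7, 10, 22] = 7.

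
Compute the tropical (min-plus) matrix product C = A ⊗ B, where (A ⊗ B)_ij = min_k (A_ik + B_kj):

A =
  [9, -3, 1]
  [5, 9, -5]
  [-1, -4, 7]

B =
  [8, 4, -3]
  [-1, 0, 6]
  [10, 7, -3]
A ⊗ B =
  [-4, -3, -2]
  [5, 2, -8]
  [-5, -4, -4]

Apply the min-plus product entry-by-entry:
  C[0][0] = min over k of (A[0][0] + B[0][0] = 9 + 8 = 17, A[0][1] + B[1][0] = -3 + -1 = -4, A[0][2] + B[2][0] = 1 + 10 = 11) = -4 (attained at k = 1)
  C[0][1] = min over k of (A[0][0] + B[0][1] = 9 + 4 = 13, A[0][1] + B[1][1] = -3 + 0 = -3, A[0][2] + B[2][1] = 1 + 7 = 8) = -3 (attained at k = 1)
  C[0][2] = min over k of (A[0][0] + B[0][2] = 9 + -3 = 6, A[0][1] + B[1][2] = -3 + 6 = 3, A[0][2] + B[2][2] = 1 + -3 = -2) = -2 (attained at k = 2)
  C[1][0] = min over k of (A[1][0] + B[0][0] = 5 + 8 = 13, A[1][1] + B[1][0] = 9 + -1 = 8, A[1][2] + B[2][0] = -5 + 10 = 5) = 5 (attained at k = 2)
  C[1][1] = min over k of (A[1][0] + B[0][1] = 5 + 4 = 9, A[1][1] + B[1][1] = 9 + 0 = 9, A[1][2] + B[2][1] = -5 + 7 = 2) = 2 (attained at k = 2)
  C[1][2] = min over k of (A[1][0] + B[0][2] = 5 + -3 = 2, A[1][1] + B[1][2] = 9 + 6 = 15, A[1][2] + B[2][2] = -5 + -3 = -8) = -8 (attained at k = 2)
  C[2][0] = min over k of (A[2][0] + B[0][0] = -1 + 8 = 7, A[2][1] + B[1][0] = -4 + -1 = -5, A[2][2] + B[2][0] = 7 + 10 = 17) = -5 (attained at k = 1)
  C[2][1] = min over k of (A[2][0] + B[0][1] = -1 + 4 = 3, A[2][1] + B[1][1] = -4 + 0 = -4, A[2][2] + B[2][1] = 7 + 7 = 14) = -4 (attained at k = 1)
  C[2][2] = min over k of (A[2][0] + B[0][2] = -1 + -3 = -4, A[2][1] + B[1][2] = -4 + 6 = 2, A[2][2] + B[2][2] = 7 + -3 = 4) = -4 (attained at k = 0)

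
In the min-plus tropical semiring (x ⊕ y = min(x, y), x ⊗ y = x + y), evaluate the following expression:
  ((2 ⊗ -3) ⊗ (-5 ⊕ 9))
((2 ⊗ -3) ⊗ (-5 ⊕ 9)) = -6

Expand innermost to outermost. Recall ⊕ takes the minimum of its arguments and ⊗ takes their sum. Working out the expression ((2 ⊗ -3) ⊗ (-5 ⊕ 9)) gives -6.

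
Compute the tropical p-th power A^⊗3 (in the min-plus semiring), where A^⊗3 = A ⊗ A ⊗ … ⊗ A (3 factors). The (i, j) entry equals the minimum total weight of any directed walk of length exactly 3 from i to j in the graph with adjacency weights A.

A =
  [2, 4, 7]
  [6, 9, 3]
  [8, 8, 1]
A^⊗3 =
  [6, 8, 8]
  [10, 12, 5]
  [10, 10, 3]

Each entry (A^⊗3)_ij equals the minimum over all length-3 walks i = v_0 → v_1 → … → v_3 = j of Σ_t A[v_t][v_{t+1}]. For example, for (i, j) = (0, 2) we minimise over 9 possible intermediate vertex sequences; the minimum is 8, attained along the walk 0 → 1 → 2 → 2.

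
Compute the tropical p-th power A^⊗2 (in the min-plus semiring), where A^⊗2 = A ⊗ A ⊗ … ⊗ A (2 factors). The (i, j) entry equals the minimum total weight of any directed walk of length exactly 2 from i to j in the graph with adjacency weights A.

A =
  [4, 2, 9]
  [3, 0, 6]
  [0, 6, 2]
A^⊗2 =
  [5, 2, 8]
  [3, 0, 6]
  [2, 2, 4]

Each entry (A^⊗2)_ij equals the minimum over all length-2 walks i = v_0 → v_1 → … → v_2 = j of Σ_t A[v_t][v_{t+1}]. For example, for (i, j) = (0, 2) we minimise over 3 possible intermediate vertex sequences; the minimum is 8, attained along the walk 0 → 1 → 2.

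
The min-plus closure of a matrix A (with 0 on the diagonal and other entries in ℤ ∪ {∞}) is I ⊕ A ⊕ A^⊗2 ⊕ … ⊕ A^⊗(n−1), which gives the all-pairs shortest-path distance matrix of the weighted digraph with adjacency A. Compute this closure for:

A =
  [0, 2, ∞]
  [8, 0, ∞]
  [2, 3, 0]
Closure =
  [0, 2, ∞]
  [8, 0, ∞]
  [2, 3, 0]

This is the Floyd-Warshall all-pairs shortest-path computation. For each intermediate vertex k = 0, 1, …, 2, update dist[i][j] ← min(dist[i][j], dist[i][k] + dist[k][j]). The final matrix gives, for each (i, j), the minimum total weight of any directed path from i to j (possibly empty when i = j).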